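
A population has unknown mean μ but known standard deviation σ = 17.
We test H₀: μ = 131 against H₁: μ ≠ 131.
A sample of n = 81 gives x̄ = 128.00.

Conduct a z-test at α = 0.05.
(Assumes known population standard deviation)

Answer: z = -1.5882, fail to reject H₀

Derivation:
Standard error: SE = σ/√n = 17/√81 = 1.8889
z-statistic: z = (x̄ - μ₀)/SE = (128.00 - 131)/1.8889 = -1.5882
Critical value: ±1.960
p-value = 0.1122
Decision: fail to reject H₀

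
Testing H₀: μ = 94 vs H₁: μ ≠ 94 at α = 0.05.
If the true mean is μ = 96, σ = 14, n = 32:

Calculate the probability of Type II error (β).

Answer: β ≈ 0.8725

Derivation:
SE = σ/√n = 14/√32 = 2.4749
Critical values: μ₀ ± z_0.025×SE = 94 ± 1.960×2.4749
Acceptance region: (89.1492, 98.8508)
Under H₁ (μ = 96): z_high = (98.8508 - 96)/2.4749 = 1.1519, z_low = (89.1492 - 96)/2.4749 = -2.7681
β = P(not reject | H₁) = Φ(1.1519) - Φ(-2.7681) ≈ 0.8725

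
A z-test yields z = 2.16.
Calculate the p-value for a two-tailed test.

For z = 2.16:
p = 2×P(Z > |2.16|) = 2×(1 - Φ(2.16)) = 0.0308

Answer: p-value ≈ 0.0308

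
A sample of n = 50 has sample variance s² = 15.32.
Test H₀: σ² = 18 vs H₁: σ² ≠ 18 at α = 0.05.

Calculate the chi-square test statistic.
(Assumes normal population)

Answer: χ² = 41.7044, fail to reject H₀

Derivation:
df = n - 1 = 49
χ² = (n-1)s²/σ₀² = 49×15.32/18 = 41.7044
Critical values: χ²_{0.975,49} = 31.555, χ²_{0.025,49} = 70.222
Rejection region: χ² < 31.555 or χ² > 70.222
Decision: fail to reject H₀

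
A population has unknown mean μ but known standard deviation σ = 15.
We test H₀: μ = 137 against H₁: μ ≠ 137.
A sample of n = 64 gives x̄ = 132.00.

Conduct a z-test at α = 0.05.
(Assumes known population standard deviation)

Answer: z = -2.6667, reject H₀

Derivation:
Standard error: SE = σ/√n = 15/√64 = 1.8750
z-statistic: z = (x̄ - μ₀)/SE = (132.00 - 137)/1.8750 = -2.6667
Critical value: ±1.960
p-value = 0.0077
Decision: reject H₀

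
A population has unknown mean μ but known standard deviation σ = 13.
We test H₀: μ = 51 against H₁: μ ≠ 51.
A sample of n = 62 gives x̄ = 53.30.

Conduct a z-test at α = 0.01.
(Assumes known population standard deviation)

Answer: z = 1.3931, fail to reject H₀

Derivation:
Standard error: SE = σ/√n = 13/√62 = 1.6510
z-statistic: z = (x̄ - μ₀)/SE = (53.30 - 51)/1.6510 = 1.3931
Critical value: ±2.576
p-value = 0.1636
Decision: fail to reject H₀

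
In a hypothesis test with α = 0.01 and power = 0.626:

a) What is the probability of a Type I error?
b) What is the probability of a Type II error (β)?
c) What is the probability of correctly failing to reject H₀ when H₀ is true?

Answer: a) 0.01, b) 0.374, c) 0.99

Derivation:
a) Type I error probability = α = 0.01
b) Power = P(reject H₀ | H₁ true) = 1 - β = 0.626, so Type II error probability = β = 1 - Power = 0.374
c) P(fail to reject H₀ | H₀ true) = 1 - α = 0.99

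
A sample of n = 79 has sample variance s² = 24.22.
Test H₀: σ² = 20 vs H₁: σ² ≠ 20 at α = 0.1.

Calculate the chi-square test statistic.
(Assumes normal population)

Answer: χ² = 94.4580, fail to reject H₀

Derivation:
df = n - 1 = 78
χ² = (n-1)s²/σ₀² = 78×24.22/20 = 94.4580
Critical values: χ²_{0.95,78} = 58.654, χ²_{0.05,78} = 99.617
Rejection region: χ² < 58.654 or χ² > 99.617
Decision: fail to reject H₀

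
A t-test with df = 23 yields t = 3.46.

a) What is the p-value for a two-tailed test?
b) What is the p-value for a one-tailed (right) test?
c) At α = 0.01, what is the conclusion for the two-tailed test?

Using t-distribution with df = 23:
a) Two-tailed: p = 2×P(T > 3.46) = 0.0021
b) One-tailed: p = P(T > 3.46) = 0.0011
c) 0.0021 < 0.01, reject H₀

Answer: a) 0.0021, b) 0.0011, c) reject H₀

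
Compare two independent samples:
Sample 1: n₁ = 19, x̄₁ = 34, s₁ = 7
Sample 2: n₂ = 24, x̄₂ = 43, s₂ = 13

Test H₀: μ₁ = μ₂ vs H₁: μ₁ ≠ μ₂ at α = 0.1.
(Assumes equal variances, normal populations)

Pooled variance: s²_p = [18×7² + 23×13²]/(41) = 116.3171
s_p = 10.7850
SE = s_p×√(1/n₁ + 1/n₂) = 10.7850×√(1/19 + 1/24) = 3.3119
t = (x̄₁ - x̄₂)/SE = (34 - 43)/3.3119 = -2.7175
df = 41, t-critical = ±1.683
Decision: reject H₀

Answer: t = -2.7175, reject H₀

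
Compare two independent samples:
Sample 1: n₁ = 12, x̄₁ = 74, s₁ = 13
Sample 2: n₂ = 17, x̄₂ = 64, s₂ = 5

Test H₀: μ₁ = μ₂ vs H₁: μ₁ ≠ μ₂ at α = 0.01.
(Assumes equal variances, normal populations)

Pooled variance: s²_p = [11×13² + 16×5²]/(27) = 83.6667
s_p = 9.1470
SE = s_p×√(1/n₁ + 1/n₂) = 9.1470×√(1/12 + 1/17) = 3.4488
t = (x̄₁ - x̄₂)/SE = (74 - 64)/3.4488 = 2.8996
df = 27, t-critical = ±2.771
Decision: reject H₀

Answer: t = 2.8996, reject H₀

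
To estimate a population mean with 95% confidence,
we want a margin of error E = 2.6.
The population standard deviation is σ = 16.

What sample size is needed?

z_0.025 = 1.960
n = (z×σ/E)² = (1.960×16/2.6)²
n = 145.4807
Round up: n = 146

Answer: n = 146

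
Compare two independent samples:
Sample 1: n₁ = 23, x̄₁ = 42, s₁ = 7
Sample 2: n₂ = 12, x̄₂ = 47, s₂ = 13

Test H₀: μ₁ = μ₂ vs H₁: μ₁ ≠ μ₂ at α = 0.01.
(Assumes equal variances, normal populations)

Pooled variance: s²_p = [22×7² + 11×13²]/(33) = 89.0000
s_p = 9.4340
SE = s_p×√(1/n₁ + 1/n₂) = 9.4340×√(1/23 + 1/12) = 3.3595
t = (x̄₁ - x̄₂)/SE = (42 - 47)/3.3595 = -1.4883
df = 33, t-critical = ±2.733
Decision: fail to reject H₀

Answer: t = -1.4883, fail to reject H₀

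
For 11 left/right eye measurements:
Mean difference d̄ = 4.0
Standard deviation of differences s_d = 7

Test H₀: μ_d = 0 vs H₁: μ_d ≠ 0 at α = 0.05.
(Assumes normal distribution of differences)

Answer: t = 1.8952, fail to reject H₀

Derivation:
df = n - 1 = 10
SE = s_d/√n = 7/√11 = 2.1106
t = d̄/SE = 4.0/2.1106 = 1.8952
Critical value: t_{0.025,10} = ±2.228
p-value ≈ 0.0873
Decision: fail to reject H₀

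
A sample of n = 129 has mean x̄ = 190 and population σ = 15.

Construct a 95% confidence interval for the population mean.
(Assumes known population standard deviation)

Confidence level: 95%, α = 0.05
z_0.025 = 1.960
SE = σ/√n = 15/√129 = 1.3207
Margin of error = 1.960 × 1.3207 = 2.5886
CI: x̄ ± margin = 190 ± 2.5886
CI: (187.4114, 192.5886)

Answer: (187.4114, 192.5886)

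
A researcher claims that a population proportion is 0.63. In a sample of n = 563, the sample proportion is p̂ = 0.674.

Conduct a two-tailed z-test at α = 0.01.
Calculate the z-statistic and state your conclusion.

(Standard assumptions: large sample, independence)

Answer: z = 2.1624, fail to reject H₀

Derivation:
H₀: p = 0.63, H₁: p ≠ 0.63
Standard error: SE = √(p₀(1-p₀)/n) = √(0.63×0.37/563) = 0.020348
z-statistic: z = (p̂ - p₀)/SE = (0.674 - 0.63)/0.020348 = 2.1624
Critical value: z_0.005 = ±2.576
p-value = 0.0306
Decision: fail to reject H₀ at α = 0.01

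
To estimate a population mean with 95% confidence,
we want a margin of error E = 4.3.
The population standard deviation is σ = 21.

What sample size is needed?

z_0.025 = 1.960
n = (z×σ/E)² = (1.960×21/4.3)²
n = 91.6250
Round up: n = 92

Answer: n = 92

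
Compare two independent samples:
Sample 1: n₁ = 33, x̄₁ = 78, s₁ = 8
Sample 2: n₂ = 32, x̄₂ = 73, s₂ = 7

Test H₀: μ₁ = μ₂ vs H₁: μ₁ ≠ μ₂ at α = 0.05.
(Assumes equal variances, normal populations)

Pooled variance: s²_p = [32×8² + 31×7²]/(63) = 56.6190
s_p = 7.5246
SE = s_p×√(1/n₁ + 1/n₂) = 7.5246×√(1/33 + 1/32) = 1.8668
t = (x̄₁ - x̄₂)/SE = (78 - 73)/1.8668 = 2.6784
df = 63, t-critical = ±1.998
Decision: reject H₀

Answer: t = 2.6784, reject H₀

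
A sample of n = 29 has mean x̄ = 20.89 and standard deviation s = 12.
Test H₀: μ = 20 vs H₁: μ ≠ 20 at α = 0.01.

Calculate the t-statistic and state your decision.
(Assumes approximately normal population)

df = n - 1 = 28
SE = s/√n = 12/√29 = 2.2283
t = (x̄ - μ₀)/SE = (20.89 - 20)/2.2283 = 0.3994
Critical value: t_{0.005,28} = ±2.763
p-value ≈ 0.6926
Decision: fail to reject H₀

Answer: t = 0.3994, fail to reject H₀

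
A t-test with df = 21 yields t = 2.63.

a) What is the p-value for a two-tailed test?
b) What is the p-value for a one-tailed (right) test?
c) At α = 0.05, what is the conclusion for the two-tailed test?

Answer: a) 0.0157, b) 0.0078, c) reject H₀

Derivation:
Using t-distribution with df = 21:
a) Two-tailed: p = 2×P(T > 2.63) = 0.0157
b) One-tailed: p = P(T > 2.63) = 0.0078
c) 0.0157 < 0.05, reject H₀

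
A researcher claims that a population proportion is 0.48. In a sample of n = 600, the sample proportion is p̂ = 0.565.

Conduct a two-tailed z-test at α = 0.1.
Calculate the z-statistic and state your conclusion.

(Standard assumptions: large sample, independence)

Answer: z = 4.1675, reject H₀

Derivation:
H₀: p = 0.48, H₁: p ≠ 0.48
Standard error: SE = √(p₀(1-p₀)/n) = √(0.48×0.52/600) = 0.020396
z-statistic: z = (p̂ - p₀)/SE = (0.565 - 0.48)/0.020396 = 4.1675
Critical value: z_0.05 = ±1.645
p-value < 0.0001
Decision: reject H₀ at α = 0.1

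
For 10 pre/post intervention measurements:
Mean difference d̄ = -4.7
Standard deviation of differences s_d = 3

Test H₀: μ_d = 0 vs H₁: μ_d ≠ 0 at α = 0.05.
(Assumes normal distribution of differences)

Answer: t = -4.9541, reject H₀

Derivation:
df = n - 1 = 9
SE = s_d/√n = 3/√10 = 0.9487
t = d̄/SE = -4.7/0.9487 = -4.9541
Critical value: t_{0.025,9} = ±2.262
p-value ≈ 0.0008
Decision: reject H₀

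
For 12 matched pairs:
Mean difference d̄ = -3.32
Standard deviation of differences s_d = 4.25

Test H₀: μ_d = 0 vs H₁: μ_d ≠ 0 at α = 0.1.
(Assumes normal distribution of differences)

Answer: t = -2.7060, reject H₀

Derivation:
df = n - 1 = 11
SE = s_d/√n = 4.25/√12 = 1.2269
t = d̄/SE = -3.32/1.2269 = -2.7060
Critical value: t_{0.05,11} = ±1.796
p-value ≈ 0.0204
Decision: reject H₀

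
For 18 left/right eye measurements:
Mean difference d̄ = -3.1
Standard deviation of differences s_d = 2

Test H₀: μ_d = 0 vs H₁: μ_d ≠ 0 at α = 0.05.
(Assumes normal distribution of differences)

df = n - 1 = 17
SE = s_d/√n = 2/√18 = 0.4714
t = d̄/SE = -3.1/0.4714 = -6.5762
Critical value: t_{0.025,17} = ±2.110
p-value < 0.0001
Decision: reject H₀

Answer: t = -6.5762, reject H₀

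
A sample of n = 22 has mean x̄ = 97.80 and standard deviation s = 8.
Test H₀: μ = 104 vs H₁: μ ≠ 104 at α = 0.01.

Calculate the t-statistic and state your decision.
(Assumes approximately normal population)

df = n - 1 = 21
SE = s/√n = 8/√22 = 1.7056
t = (x̄ - μ₀)/SE = (97.80 - 104)/1.7056 = -3.6351
Critical value: t_{0.005,21} = ±2.831
p-value ≈ 0.0015
Decision: reject H₀

Answer: t = -3.6351, reject H₀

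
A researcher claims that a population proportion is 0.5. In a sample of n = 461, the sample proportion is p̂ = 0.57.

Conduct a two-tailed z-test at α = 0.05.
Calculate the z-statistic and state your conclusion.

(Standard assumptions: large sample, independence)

Answer: z = 3.0060, reject H₀

Derivation:
H₀: p = 0.5, H₁: p ≠ 0.5
Standard error: SE = √(p₀(1-p₀)/n) = √(0.5×0.5/461) = 0.023287
z-statistic: z = (p̂ - p₀)/SE = (0.57 - 0.5)/0.023287 = 3.0060
Critical value: z_0.025 = ±1.960
p-value = 0.0026
Decision: reject H₀ at α = 0.05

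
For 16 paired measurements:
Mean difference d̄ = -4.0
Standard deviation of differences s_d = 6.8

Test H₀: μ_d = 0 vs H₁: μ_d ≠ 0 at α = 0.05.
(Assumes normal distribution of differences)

df = n - 1 = 15
SE = s_d/√n = 6.8/√16 = 1.7000
t = d̄/SE = -4.0/1.7000 = -2.3529
Critical value: t_{0.025,15} = ±2.131
p-value ≈ 0.0327
Decision: reject H₀

Answer: t = -2.3529, reject H₀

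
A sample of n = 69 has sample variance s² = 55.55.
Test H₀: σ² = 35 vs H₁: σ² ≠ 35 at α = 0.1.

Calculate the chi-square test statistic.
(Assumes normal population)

Answer: χ² = 107.9257, reject H₀

Derivation:
df = n - 1 = 68
χ² = (n-1)s²/σ₀² = 68×55.55/35 = 107.9257
Critical values: χ²_{0.95,68} = 50.020, χ²_{0.05,68} = 88.250
Rejection region: χ² < 50.020 or χ² > 88.250
Decision: reject H₀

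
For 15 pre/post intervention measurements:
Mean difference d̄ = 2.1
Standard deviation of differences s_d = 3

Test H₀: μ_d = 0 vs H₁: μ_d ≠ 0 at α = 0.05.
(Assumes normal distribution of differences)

Answer: t = 2.7111, reject H₀

Derivation:
df = n - 1 = 14
SE = s_d/√n = 3/√15 = 0.7746
t = d̄/SE = 2.1/0.7746 = 2.7111
Critical value: t_{0.025,14} = ±2.145
p-value ≈ 0.0169
Decision: reject H₀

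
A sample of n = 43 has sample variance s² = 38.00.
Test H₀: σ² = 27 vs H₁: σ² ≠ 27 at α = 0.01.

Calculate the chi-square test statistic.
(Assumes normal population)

df = n - 1 = 42
χ² = (n-1)s²/σ₀² = 42×38.00/27 = 59.1111
Critical values: χ²_{0.995,42} = 22.138, χ²_{0.005,42} = 69.336
Rejection region: χ² < 22.138 or χ² > 69.336
Decision: fail to reject H₀

Answer: χ² = 59.1111, fail to reject H₀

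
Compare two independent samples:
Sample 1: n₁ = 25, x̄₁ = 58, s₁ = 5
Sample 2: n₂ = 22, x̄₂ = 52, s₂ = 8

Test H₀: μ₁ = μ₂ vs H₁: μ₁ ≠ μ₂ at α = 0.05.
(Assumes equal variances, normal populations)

Pooled variance: s²_p = [24×5² + 21×8²]/(45) = 43.2000
s_p = 6.5727
SE = s_p×√(1/n₁ + 1/n₂) = 6.5727×√(1/25 + 1/22) = 1.9214
t = (x̄₁ - x̄₂)/SE = (58 - 52)/1.9214 = 3.1227
df = 45, t-critical = ±2.014
Decision: reject H₀

Answer: t = 3.1227, reject H₀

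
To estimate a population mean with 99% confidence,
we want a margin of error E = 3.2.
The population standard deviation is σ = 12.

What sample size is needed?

z_0.005 = 2.576
n = (z×σ/E)² = (2.576×12/3.2)²
n = 93.3156
Round up: n = 94

Answer: n = 94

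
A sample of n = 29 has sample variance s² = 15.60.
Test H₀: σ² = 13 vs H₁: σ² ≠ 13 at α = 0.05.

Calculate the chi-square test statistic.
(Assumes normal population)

Answer: χ² = 33.6000, fail to reject H₀

Derivation:
df = n - 1 = 28
χ² = (n-1)s²/σ₀² = 28×15.60/13 = 33.6000
Critical values: χ²_{0.975,28} = 15.308, χ²_{0.025,28} = 44.461
Rejection region: χ² < 15.308 or χ² > 44.461
Decision: fail to reject H₀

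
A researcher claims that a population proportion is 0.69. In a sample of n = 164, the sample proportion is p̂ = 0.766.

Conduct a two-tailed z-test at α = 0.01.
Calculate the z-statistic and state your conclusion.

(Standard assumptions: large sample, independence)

H₀: p = 0.69, H₁: p ≠ 0.69
Standard error: SE = √(p₀(1-p₀)/n) = √(0.69×0.31/164) = 0.036115
z-statistic: z = (p̂ - p₀)/SE = (0.766 - 0.69)/0.036115 = 2.1044
Critical value: z_0.005 = ±2.576
p-value = 0.0353
Decision: fail to reject H₀ at α = 0.01

Answer: z = 2.1044, fail to reject H₀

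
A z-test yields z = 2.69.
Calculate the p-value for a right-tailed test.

Answer: p-value ≈ 0.0036

Derivation:
For z = 2.69:
p = P(Z > 2.69) = 1 - Φ(2.69) = 0.0036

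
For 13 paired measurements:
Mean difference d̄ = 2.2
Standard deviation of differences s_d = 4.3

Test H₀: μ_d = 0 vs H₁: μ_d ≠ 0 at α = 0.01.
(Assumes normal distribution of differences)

Answer: t = 1.8447, fail to reject H₀

Derivation:
df = n - 1 = 12
SE = s_d/√n = 4.3/√13 = 1.1926
t = d̄/SE = 2.2/1.1926 = 1.8447
Critical value: t_{0.005,12} = ±3.055
p-value ≈ 0.0899
Decision: fail to reject H₀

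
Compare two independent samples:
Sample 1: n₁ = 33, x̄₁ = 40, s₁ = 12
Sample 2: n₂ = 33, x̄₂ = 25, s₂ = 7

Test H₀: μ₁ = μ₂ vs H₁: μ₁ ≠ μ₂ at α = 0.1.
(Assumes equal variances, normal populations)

Answer: t = 6.2024, reject H₀

Derivation:
Pooled variance: s²_p = [32×12² + 32×7²]/(64) = 96.5000
s_p = 9.8234
SE = s_p×√(1/n₁ + 1/n₂) = 9.8234×√(1/33 + 1/33) = 2.4184
t = (x̄₁ - x̄₂)/SE = (40 - 25)/2.4184 = 6.2024
df = 64, t-critical = ±1.669
Decision: reject H₀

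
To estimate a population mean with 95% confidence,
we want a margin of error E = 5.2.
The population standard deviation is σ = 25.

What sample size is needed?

z_0.025 = 1.960
n = (z×σ/E)² = (1.960×25/5.2)²
n = 88.7944
Round up: n = 89

Answer: n = 89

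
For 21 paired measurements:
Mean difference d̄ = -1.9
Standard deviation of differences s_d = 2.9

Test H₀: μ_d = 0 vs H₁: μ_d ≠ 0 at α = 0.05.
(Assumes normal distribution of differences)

Answer: t = -3.0025, reject H₀

Derivation:
df = n - 1 = 20
SE = s_d/√n = 2.9/√21 = 0.6328
t = d̄/SE = -1.9/0.6328 = -3.0025
Critical value: t_{0.025,20} = ±2.086
p-value ≈ 0.0070
Decision: reject H₀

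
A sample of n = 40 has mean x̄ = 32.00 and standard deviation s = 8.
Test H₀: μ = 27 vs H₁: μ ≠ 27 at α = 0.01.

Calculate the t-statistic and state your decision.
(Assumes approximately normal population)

Answer: t = 3.9529, reject H₀

Derivation:
df = n - 1 = 39
SE = s/√n = 8/√40 = 1.2649
t = (x̄ - μ₀)/SE = (32.00 - 27)/1.2649 = 3.9529
Critical value: t_{0.005,39} = ±2.708
p-value ≈ 0.0003
Decision: reject H₀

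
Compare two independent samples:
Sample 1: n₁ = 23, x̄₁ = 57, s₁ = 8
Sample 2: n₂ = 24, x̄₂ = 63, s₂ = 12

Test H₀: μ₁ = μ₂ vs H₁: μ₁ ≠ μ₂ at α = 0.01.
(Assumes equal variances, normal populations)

Answer: t = -2.0078, fail to reject H₀

Derivation:
Pooled variance: s²_p = [22×8² + 23×12²]/(45) = 104.8889
s_p = 10.2415
SE = s_p×√(1/n₁ + 1/n₂) = 10.2415×√(1/23 + 1/24) = 2.9884
t = (x̄₁ - x̄₂)/SE = (57 - 63)/2.9884 = -2.0078
df = 45, t-critical = ±2.690
Decision: fail to reject H₀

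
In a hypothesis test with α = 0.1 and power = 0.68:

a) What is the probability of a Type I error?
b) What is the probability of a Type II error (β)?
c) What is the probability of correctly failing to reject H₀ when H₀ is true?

Answer: a) 0.1, b) 0.32, c) 0.9

Derivation:
a) Type I error probability = α = 0.1
b) Power = P(reject H₀ | H₁ true) = 1 - β = 0.68, so Type II error probability = β = 1 - Power = 0.32
c) P(fail to reject H₀ | H₀ true) = 1 - α = 0.9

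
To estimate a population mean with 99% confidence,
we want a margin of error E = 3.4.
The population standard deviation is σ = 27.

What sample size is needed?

z_0.005 = 2.576
n = (z×σ/E)² = (2.576×27/3.4)²
n = 418.4672
Round up: n = 419

Answer: n = 419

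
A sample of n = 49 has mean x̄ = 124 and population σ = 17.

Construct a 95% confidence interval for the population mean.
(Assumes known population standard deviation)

Answer: (119.2399, 128.7601)

Derivation:
Confidence level: 95%, α = 0.05
z_0.025 = 1.960
SE = σ/√n = 17/√49 = 2.4286
Margin of error = 1.960 × 2.4286 = 4.7601
CI: x̄ ± margin = 124 ± 4.7601
CI: (119.2399, 128.7601)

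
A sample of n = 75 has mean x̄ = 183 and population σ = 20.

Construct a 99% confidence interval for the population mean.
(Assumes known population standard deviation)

Confidence level: 99%, α = 0.01
z_0.005 = 2.576
SE = σ/√n = 20/√75 = 2.3094
Margin of error = 2.576 × 2.3094 = 5.9490
CI: x̄ ± margin = 183 ± 5.9490
CI: (177.0510, 188.9490)

Answer: (177.0510, 188.9490)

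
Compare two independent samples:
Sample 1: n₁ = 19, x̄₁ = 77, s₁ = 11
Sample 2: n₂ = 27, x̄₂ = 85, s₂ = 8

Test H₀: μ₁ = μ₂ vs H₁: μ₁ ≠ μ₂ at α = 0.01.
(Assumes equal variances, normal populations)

Answer: t = -2.8590, reject H₀

Derivation:
Pooled variance: s²_p = [18×11² + 26×8²]/(44) = 87.3182
s_p = 9.3444
SE = s_p×√(1/n₁ + 1/n₂) = 9.3444×√(1/19 + 1/27) = 2.7982
t = (x̄₁ - x̄₂)/SE = (77 - 85)/2.7982 = -2.8590
df = 44, t-critical = ±2.692
Decision: reject H₀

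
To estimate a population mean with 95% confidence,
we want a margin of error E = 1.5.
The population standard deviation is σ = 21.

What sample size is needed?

z_0.025 = 1.960
n = (z×σ/E)² = (1.960×21/1.5)²
n = 752.9536
Round up: n = 753

Answer: n = 753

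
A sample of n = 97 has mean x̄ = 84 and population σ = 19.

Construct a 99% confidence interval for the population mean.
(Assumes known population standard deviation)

Confidence level: 99%, α = 0.01
z_0.005 = 2.576
SE = σ/√n = 19/√97 = 1.9292
Margin of error = 2.576 × 1.9292 = 4.9696
CI: x̄ ± margin = 84 ± 4.9696
CI: (79.0304, 88.9696)

Answer: (79.0304, 88.9696)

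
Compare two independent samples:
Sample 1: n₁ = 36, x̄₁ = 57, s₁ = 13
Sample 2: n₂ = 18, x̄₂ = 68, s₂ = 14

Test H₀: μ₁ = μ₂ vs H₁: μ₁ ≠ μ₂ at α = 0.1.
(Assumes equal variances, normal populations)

Pooled variance: s²_p = [35×13² + 17×14²]/(52) = 177.8269
s_p = 13.3352
SE = s_p×√(1/n₁ + 1/n₂) = 13.3352×√(1/36 + 1/18) = 3.8495
t = (x̄₁ - x̄₂)/SE = (57 - 68)/3.8495 = -2.8575
df = 52, t-critical = ±1.675
Decision: reject H₀

Answer: t = -2.8575, reject H₀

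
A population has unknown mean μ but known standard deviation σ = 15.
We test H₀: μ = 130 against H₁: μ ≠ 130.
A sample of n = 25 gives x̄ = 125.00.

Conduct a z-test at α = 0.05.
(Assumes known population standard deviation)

Standard error: SE = σ/√n = 15/√25 = 3.0000
z-statistic: z = (x̄ - μ₀)/SE = (125.00 - 130)/3.0000 = -1.6667
Critical value: ±1.960
p-value = 0.0956
Decision: fail to reject H₀

Answer: z = -1.6667, fail to reject H₀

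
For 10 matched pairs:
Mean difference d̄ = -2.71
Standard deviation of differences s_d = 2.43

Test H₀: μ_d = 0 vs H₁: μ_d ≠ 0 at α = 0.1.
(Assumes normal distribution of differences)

df = n - 1 = 9
SE = s_d/√n = 2.43/√10 = 0.7684
t = d̄/SE = -2.71/0.7684 = -3.5268
Critical value: t_{0.05,9} = ±1.833
p-value ≈ 0.0064
Decision: reject H₀

Answer: t = -3.5268, reject H₀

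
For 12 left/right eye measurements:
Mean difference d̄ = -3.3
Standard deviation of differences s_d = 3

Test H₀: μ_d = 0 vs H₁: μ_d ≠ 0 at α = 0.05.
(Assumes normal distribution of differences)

Answer: t = -3.8106, reject H₀

Derivation:
df = n - 1 = 11
SE = s_d/√n = 3/√12 = 0.8660
t = d̄/SE = -3.3/0.8660 = -3.8106
Critical value: t_{0.025,11} = ±2.201
p-value ≈ 0.0029
Decision: reject H₀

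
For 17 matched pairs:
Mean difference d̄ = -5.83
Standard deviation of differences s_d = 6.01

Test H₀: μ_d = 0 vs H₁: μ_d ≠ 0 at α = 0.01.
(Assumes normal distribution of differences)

df = n - 1 = 16
SE = s_d/√n = 6.01/√17 = 1.4576
t = d̄/SE = -5.83/1.4576 = -3.9997
Critical value: t_{0.005,16} = ±2.921
p-value ≈ 0.0010
Decision: reject H₀

Answer: t = -3.9997, reject H₀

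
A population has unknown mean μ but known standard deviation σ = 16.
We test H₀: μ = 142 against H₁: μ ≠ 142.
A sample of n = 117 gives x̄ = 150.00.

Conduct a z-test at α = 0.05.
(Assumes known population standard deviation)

Standard error: SE = σ/√n = 16/√117 = 1.4792
z-statistic: z = (x̄ - μ₀)/SE = (150.00 - 142)/1.4792 = 5.4083
Critical value: ±1.960
p-value < 0.0001
Decision: reject H₀

Answer: z = 5.4083, reject H₀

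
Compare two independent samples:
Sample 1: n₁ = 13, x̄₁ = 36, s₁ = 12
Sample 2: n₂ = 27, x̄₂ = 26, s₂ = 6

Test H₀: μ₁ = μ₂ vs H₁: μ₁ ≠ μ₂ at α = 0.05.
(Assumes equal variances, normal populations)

Pooled variance: s²_p = [12×12² + 26×6²]/(38) = 70.1053
s_p = 8.3729
SE = s_p×√(1/n₁ + 1/n₂) = 8.3729×√(1/13 + 1/27) = 2.8265
t = (x̄₁ - x̄₂)/SE = (36 - 26)/2.8265 = 3.5379
df = 38, t-critical = ±2.024
Decision: reject H₀

Answer: t = 3.5379, reject H₀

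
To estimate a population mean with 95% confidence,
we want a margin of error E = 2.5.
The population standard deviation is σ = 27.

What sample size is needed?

z_0.025 = 1.960
n = (z×σ/E)² = (1.960×27/2.5)²
n = 448.0842
Round up: n = 449

Answer: n = 449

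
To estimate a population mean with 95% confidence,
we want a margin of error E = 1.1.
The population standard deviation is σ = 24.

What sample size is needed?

z_0.025 = 1.960
n = (z×σ/E)² = (1.960×24/1.1)²
n = 1828.7286
Round up: n = 1829

Answer: n = 1829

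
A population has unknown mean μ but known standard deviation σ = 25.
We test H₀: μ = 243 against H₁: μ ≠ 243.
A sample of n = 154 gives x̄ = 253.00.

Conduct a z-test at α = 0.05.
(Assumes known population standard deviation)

Answer: z = 4.9638, reject H₀

Derivation:
Standard error: SE = σ/√n = 25/√154 = 2.0146
z-statistic: z = (x̄ - μ₀)/SE = (253.00 - 243)/2.0146 = 4.9638
Critical value: ±1.960
p-value < 0.0001
Decision: reject H₀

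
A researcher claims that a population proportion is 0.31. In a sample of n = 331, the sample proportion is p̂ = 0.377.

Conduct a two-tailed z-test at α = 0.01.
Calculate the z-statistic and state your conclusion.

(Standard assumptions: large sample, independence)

H₀: p = 0.31, H₁: p ≠ 0.31
Standard error: SE = √(p₀(1-p₀)/n) = √(0.31×0.69/331) = 0.025421
z-statistic: z = (p̂ - p₀)/SE = (0.377 - 0.31)/0.025421 = 2.6356
Critical value: z_0.005 = ±2.576
p-value = 0.0084
Decision: reject H₀ at α = 0.01

Answer: z = 2.6356, reject H₀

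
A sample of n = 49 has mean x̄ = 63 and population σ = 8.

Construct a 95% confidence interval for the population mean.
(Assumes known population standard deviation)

Answer: (60.7599, 65.2401)

Derivation:
Confidence level: 95%, α = 0.05
z_0.025 = 1.960
SE = σ/√n = 8/√49 = 1.1429
Margin of error = 1.960 × 1.1429 = 2.2401
CI: x̄ ± margin = 63 ± 2.2401
CI: (60.7599, 65.2401)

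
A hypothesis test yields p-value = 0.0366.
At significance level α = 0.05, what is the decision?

Compare p-value to α:
0.0366 < 0.05
Decision: reject H₀

Answer: reject H₀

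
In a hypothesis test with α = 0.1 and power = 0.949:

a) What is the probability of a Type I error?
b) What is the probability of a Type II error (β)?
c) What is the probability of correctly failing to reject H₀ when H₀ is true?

Answer: a) 0.1, b) 0.051, c) 0.9

Derivation:
a) Type I error probability = α = 0.1
b) Power = P(reject H₀ | H₁ true) = 1 - β = 0.949, so Type II error probability = β = 1 - Power = 0.051
c) P(fail to reject H₀ | H₀ true) = 1 - α = 0.9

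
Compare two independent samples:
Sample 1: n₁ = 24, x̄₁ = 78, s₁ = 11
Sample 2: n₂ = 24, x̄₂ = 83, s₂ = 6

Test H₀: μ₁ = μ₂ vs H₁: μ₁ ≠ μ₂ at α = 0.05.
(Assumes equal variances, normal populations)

Pooled variance: s²_p = [23×11² + 23×6²]/(46) = 78.5000
s_p = 8.8600
SE = s_p×√(1/n₁ + 1/n₂) = 8.8600×√(1/24 + 1/24) = 2.5577
t = (x̄₁ - x̄₂)/SE = (78 - 83)/2.5577 = -1.9549
df = 46, t-critical = ±2.013
Decision: fail to reject H₀

Answer: t = -1.9549, fail to reject H₀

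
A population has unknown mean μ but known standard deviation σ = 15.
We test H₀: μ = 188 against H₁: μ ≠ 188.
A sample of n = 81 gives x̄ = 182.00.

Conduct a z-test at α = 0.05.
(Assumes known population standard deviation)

Standard error: SE = σ/√n = 15/√81 = 1.6667
z-statistic: z = (x̄ - μ₀)/SE = (182.00 - 188)/1.6667 = -3.5999
Critical value: ±1.960
p-value = 0.0003
Decision: reject H₀

Answer: z = -3.5999, reject H₀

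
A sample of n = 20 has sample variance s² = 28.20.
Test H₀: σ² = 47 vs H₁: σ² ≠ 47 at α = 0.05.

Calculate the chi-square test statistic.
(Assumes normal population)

Answer: χ² = 11.4000, fail to reject H₀

Derivation:
df = n - 1 = 19
χ² = (n-1)s²/σ₀² = 19×28.20/47 = 11.4000
Critical values: χ²_{0.975,19} = 8.907, χ²_{0.025,19} = 32.852
Rejection region: χ² < 8.907 or χ² > 32.852
Decision: fail to reject H₀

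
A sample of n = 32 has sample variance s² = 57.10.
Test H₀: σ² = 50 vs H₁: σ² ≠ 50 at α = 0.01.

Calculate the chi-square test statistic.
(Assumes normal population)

df = n - 1 = 31
χ² = (n-1)s²/σ₀² = 31×57.10/50 = 35.4020
Critical values: χ²_{0.995,31} = 14.458, χ²_{0.005,31} = 55.003
Rejection region: χ² < 14.458 or χ² > 55.003
Decision: fail to reject H₀

Answer: χ² = 35.4020, fail to reject H₀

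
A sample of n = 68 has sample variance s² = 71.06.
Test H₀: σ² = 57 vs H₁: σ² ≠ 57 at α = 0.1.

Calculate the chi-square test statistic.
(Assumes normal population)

df = n - 1 = 67
χ² = (n-1)s²/σ₀² = 67×71.06/57 = 83.5267
Critical values: χ²_{0.95,67} = 49.162, χ²_{0.05,67} = 87.108
Rejection region: χ² < 49.162 or χ² > 87.108
Decision: fail to reject H₀

Answer: χ² = 83.5267, fail to reject H₀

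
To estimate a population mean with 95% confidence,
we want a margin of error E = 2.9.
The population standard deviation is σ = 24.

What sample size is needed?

Answer: n = 264

Derivation:
z_0.025 = 1.960
n = (z×σ/E)² = (1.960×24/2.9)²
n = 263.1108
Round up: n = 264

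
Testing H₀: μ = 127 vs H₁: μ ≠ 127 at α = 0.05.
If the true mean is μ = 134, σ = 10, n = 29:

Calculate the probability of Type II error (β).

SE = σ/√n = 10/√29 = 1.8570
Critical values: μ₀ ± z_0.025×SE = 127 ± 1.960×1.8570
Acceptance region: (123.3603, 130.6397)
Under H₁ (μ = 134): z_high = (130.6397 - 134)/1.8570 = -1.8095, z_low = (123.3603 - 134)/1.8570 = -5.7295
β = P(not reject | H₁) = Φ(-1.8095) - Φ(-5.7295) ≈ 0.0352

Answer: β ≈ 0.0352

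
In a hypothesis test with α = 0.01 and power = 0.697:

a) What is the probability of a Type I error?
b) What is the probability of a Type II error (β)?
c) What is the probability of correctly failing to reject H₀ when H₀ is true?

Answer: a) 0.01, b) 0.303, c) 0.99

Derivation:
a) Type I error probability = α = 0.01
b) Power = P(reject H₀ | H₁ true) = 1 - β = 0.697, so Type II error probability = β = 1 - Power = 0.303
c) P(fail to reject H₀ | H₀ true) = 1 - α = 0.99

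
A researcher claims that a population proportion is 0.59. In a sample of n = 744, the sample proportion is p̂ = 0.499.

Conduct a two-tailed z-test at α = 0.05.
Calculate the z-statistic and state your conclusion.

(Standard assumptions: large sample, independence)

Answer: z = -5.0469, reject H₀

Derivation:
H₀: p = 0.59, H₁: p ≠ 0.59
Standard error: SE = √(p₀(1-p₀)/n) = √(0.59×0.41/744) = 0.018031
z-statistic: z = (p̂ - p₀)/SE = (0.499 - 0.59)/0.018031 = -5.0469
Critical value: z_0.025 = ±1.960
p-value < 0.0001
Decision: reject H₀ at α = 0.05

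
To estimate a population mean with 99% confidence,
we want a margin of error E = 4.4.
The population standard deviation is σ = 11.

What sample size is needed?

Answer: n = 42

Derivation:
z_0.005 = 2.576
n = (z×σ/E)² = (2.576×11/4.4)²
n = 41.4736
Round up: n = 42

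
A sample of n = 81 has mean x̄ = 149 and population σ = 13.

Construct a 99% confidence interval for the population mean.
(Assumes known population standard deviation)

Answer: (145.2792, 152.7208)

Derivation:
Confidence level: 99%, α = 0.01
z_0.005 = 2.576
SE = σ/√n = 13/√81 = 1.4444
Margin of error = 2.576 × 1.4444 = 3.7208
CI: x̄ ± margin = 149 ± 3.7208
CI: (145.2792, 152.7208)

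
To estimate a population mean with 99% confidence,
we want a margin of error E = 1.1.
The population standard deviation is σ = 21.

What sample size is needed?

Answer: n = 2419

Derivation:
z_0.005 = 2.576
n = (z×σ/E)² = (2.576×21/1.1)²
n = 2418.4936
Round up: n = 2419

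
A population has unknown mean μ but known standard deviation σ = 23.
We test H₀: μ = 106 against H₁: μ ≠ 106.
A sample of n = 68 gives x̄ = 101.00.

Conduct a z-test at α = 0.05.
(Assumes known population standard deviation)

Answer: z = -1.7926, fail to reject H₀

Derivation:
Standard error: SE = σ/√n = 23/√68 = 2.7892
z-statistic: z = (x̄ - μ₀)/SE = (101.00 - 106)/2.7892 = -1.7926
Critical value: ±1.960
p-value = 0.0730
Decision: fail to reject H₀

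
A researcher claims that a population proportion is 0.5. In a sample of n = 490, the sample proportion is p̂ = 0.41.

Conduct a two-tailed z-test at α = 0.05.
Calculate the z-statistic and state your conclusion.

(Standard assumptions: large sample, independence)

Answer: z = -3.9844, reject H₀

Derivation:
H₀: p = 0.5, H₁: p ≠ 0.5
Standard error: SE = √(p₀(1-p₀)/n) = √(0.5×0.5/490) = 0.022588
z-statistic: z = (p̂ - p₀)/SE = (0.41 - 0.5)/0.022588 = -3.9844
Critical value: z_0.025 = ±1.960
p-value = 0.0001
Decision: reject H₀ at α = 0.05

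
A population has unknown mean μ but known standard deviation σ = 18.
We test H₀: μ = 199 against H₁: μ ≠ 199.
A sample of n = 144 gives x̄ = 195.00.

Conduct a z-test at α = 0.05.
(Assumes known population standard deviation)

Standard error: SE = σ/√n = 18/√144 = 1.5000
z-statistic: z = (x̄ - μ₀)/SE = (195.00 - 199)/1.5000 = -2.6667
Critical value: ±1.960
p-value = 0.0077
Decision: reject H₀

Answer: z = -2.6667, reject H₀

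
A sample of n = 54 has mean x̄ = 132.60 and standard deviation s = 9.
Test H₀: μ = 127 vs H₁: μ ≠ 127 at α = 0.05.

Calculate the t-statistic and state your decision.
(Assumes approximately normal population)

Answer: t = 4.5725, reject H₀

Derivation:
df = n - 1 = 53
SE = s/√n = 9/√54 = 1.2247
t = (x̄ - μ₀)/SE = (132.60 - 127)/1.2247 = 4.5725
Critical value: t_{0.025,53} = ±2.006
p-value < 0.0001
Decision: reject H₀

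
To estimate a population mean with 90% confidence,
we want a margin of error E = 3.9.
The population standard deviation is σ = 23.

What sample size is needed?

z_0.05 = 1.645
n = (z×σ/E)² = (1.645×23/3.9)²
n = 94.1149
Round up: n = 95

Answer: n = 95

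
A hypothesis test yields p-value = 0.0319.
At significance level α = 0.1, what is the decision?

Answer: reject H₀

Derivation:
Compare p-value to α:
0.0319 < 0.1
Decision: reject H₀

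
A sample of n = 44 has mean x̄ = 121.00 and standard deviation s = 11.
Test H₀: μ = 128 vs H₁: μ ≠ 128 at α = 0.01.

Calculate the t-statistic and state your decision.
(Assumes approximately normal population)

df = n - 1 = 43
SE = s/√n = 11/√44 = 1.6583
t = (x̄ - μ₀)/SE = (121.00 - 128)/1.6583 = -4.2212
Critical value: t_{0.005,43} = ±2.695
p-value ≈ 0.0001
Decision: reject H₀

Answer: t = -4.2212, reject H₀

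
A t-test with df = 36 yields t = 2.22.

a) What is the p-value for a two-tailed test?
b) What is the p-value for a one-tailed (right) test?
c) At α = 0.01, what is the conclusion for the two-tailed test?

Answer: a) 0.0328, b) 0.0164, c) fail to reject H₀

Derivation:
Using t-distribution with df = 36:
a) Two-tailed: p = 2×P(T > 2.22) = 0.0328
b) One-tailed: p = P(T > 2.22) = 0.0164
c) 0.0328 ≥ 0.01, fail to reject H₀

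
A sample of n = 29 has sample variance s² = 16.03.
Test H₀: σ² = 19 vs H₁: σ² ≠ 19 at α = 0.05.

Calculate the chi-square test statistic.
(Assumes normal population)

df = n - 1 = 28
χ² = (n-1)s²/σ₀² = 28×16.03/19 = 23.6232
Critical values: χ²_{0.975,28} = 15.308, χ²_{0.025,28} = 44.461
Rejection region: χ² < 15.308 or χ² > 44.461
Decision: fail to reject H₀

Answer: χ² = 23.6232, fail to reject H₀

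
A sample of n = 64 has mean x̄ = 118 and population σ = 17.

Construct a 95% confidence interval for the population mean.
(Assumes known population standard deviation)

Answer: (113.8350, 122.1650)

Derivation:
Confidence level: 95%, α = 0.05
z_0.025 = 1.960
SE = σ/√n = 17/√64 = 2.1250
Margin of error = 1.960 × 2.1250 = 4.1650
CI: x̄ ± margin = 118 ± 4.1650
CI: (113.8350, 122.1650)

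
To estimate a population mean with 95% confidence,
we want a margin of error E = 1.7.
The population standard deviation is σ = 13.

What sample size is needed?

z_0.025 = 1.960
n = (z×σ/E)² = (1.960×13/1.7)²
n = 224.6472
Round up: n = 225

Answer: n = 225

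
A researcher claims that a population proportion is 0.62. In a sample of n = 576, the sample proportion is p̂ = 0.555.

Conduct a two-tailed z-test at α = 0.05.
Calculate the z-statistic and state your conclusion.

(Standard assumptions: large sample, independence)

Answer: z = -3.2140, reject H₀

Derivation:
H₀: p = 0.62, H₁: p ≠ 0.62
Standard error: SE = √(p₀(1-p₀)/n) = √(0.62×0.38/576) = 0.020224
z-statistic: z = (p̂ - p₀)/SE = (0.555 - 0.62)/0.020224 = -3.2140
Critical value: z_0.025 = ±1.960
p-value = 0.0013
Decision: reject H₀ at α = 0.05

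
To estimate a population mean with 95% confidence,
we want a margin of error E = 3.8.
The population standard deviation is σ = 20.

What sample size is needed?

Answer: n = 107

Derivation:
z_0.025 = 1.960
n = (z×σ/E)² = (1.960×20/3.8)²
n = 106.4155
Round up: n = 107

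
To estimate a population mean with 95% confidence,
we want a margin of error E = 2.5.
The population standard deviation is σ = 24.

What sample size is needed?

Answer: n = 355

Derivation:
z_0.025 = 1.960
n = (z×σ/E)² = (1.960×24/2.5)²
n = 354.0419
Round up: n = 355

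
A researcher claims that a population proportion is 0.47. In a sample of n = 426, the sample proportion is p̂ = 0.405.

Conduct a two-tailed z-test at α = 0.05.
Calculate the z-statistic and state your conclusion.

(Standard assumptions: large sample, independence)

H₀: p = 0.47, H₁: p ≠ 0.47
Standard error: SE = √(p₀(1-p₀)/n) = √(0.47×0.53/426) = 0.024181
z-statistic: z = (p̂ - p₀)/SE = (0.405 - 0.47)/0.024181 = -2.6881
Critical value: z_0.025 = ±1.960
p-value = 0.0072
Decision: reject H₀ at α = 0.05

Answer: z = -2.6881, reject H₀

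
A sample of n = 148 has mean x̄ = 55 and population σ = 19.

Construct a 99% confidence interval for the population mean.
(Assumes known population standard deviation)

Confidence level: 99%, α = 0.01
z_0.005 = 2.576
SE = σ/√n = 19/√148 = 1.5618
Margin of error = 2.576 × 1.5618 = 4.0232
CI: x̄ ± margin = 55 ± 4.0232
CI: (50.9768, 59.0232)

Answer: (50.9768, 59.0232)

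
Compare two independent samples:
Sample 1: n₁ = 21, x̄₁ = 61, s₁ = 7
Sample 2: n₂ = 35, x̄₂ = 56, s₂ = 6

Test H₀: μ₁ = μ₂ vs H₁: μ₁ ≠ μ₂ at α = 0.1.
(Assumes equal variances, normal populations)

Pooled variance: s²_p = [20×7² + 34×6²]/(54) = 40.8148
s_p = 6.3886
SE = s_p×√(1/n₁ + 1/n₂) = 6.3886×√(1/21 + 1/35) = 1.7634
t = (x̄₁ - x̄₂)/SE = (61 - 56)/1.7634 = 2.8354
df = 54, t-critical = ±1.674
Decision: reject H₀

Answer: t = 2.8354, reject H₀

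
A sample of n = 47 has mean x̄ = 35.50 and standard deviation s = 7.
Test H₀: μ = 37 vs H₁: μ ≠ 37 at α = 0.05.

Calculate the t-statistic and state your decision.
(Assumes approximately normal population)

Answer: t = -1.4690, fail to reject H₀

Derivation:
df = n - 1 = 46
SE = s/√n = 7/√47 = 1.0211
t = (x̄ - μ₀)/SE = (35.50 - 37)/1.0211 = -1.4690
Critical value: t_{0.025,46} = ±2.013
p-value ≈ 0.1486
Decision: fail to reject H₀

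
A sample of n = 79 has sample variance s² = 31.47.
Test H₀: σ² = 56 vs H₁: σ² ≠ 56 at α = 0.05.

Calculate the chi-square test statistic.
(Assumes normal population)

Answer: χ² = 43.8332, reject H₀

Derivation:
df = n - 1 = 78
χ² = (n-1)s²/σ₀² = 78×31.47/56 = 43.8332
Critical values: χ²_{0.975,78} = 55.466, χ²_{0.025,78} = 104.316
Rejection region: χ² < 55.466 or χ² > 104.316
Decision: reject H₀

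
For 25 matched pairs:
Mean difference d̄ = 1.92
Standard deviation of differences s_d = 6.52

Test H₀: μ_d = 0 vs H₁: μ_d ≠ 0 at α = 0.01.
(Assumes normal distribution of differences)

Answer: t = 1.4724, fail to reject H₀

Derivation:
df = n - 1 = 24
SE = s_d/√n = 6.52/√25 = 1.3040
t = d̄/SE = 1.92/1.3040 = 1.4724
Critical value: t_{0.005,24} = ±2.797
p-value ≈ 0.1539
Decision: fail to reject H₀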